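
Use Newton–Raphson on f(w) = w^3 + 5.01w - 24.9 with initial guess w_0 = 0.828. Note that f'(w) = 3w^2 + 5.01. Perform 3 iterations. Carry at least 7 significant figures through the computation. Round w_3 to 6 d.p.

w_0 = 0.828000: f = -20.184056, f' = 7.066752 → w_1 = 0.828000 - (-20.184056)/(7.066752) = 3.684200
w_1 = 3.684200: f = 43.564699, f' = 45.729987 → w_2 = 3.684200 - (43.564699)/(45.729987) = 2.731549
w_2 = 2.731549: f = 9.166140, f' = 27.394085 → w_3 = 2.731549 - (9.166140)/(27.394085) = 2.396946

2.396946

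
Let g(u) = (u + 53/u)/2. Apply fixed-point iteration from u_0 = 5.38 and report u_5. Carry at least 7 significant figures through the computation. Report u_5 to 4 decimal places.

7.2801

u_1 = g(5.380000) = 7.615651
u_2 = g(7.615651) = 7.287502
u_3 = g(7.287502) = 7.280114
u_4 = g(7.280114) = 7.280110
u_5 = g(7.280110) = 7.280110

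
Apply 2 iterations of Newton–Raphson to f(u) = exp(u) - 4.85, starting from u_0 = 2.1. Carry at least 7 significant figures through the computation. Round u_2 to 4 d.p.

Newton update: u ← u − f(u)/f'(u).
f'(u) = exp(u)
u_0 = 2.100000: f = 3.316170, f' = 8.166170 → u_1 = 2.100000 - (3.316170)/(8.166170) = 1.693914
u_1 = 1.693914: f = 0.590732, f' = 5.440732 → u_2 = 1.693914 - (0.590732)/(5.440732) = 1.585338

1.5853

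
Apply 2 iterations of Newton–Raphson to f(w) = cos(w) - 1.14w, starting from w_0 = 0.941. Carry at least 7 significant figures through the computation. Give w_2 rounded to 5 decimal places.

Newton update: w ← w − f(w)/f'(w).
f'(w) = -sin(w) - 1.14
w_0 = 0.941000: f = -0.483760, f' = -1.948147 → w_1 = 0.941000 - (-0.483760)/(-1.948147) = 0.692682
w_1 = 0.692682: f = -0.020122, f' = -1.778603 → w_2 = 0.692682 - (-0.020122)/(-1.778603) = 0.681369

0.68137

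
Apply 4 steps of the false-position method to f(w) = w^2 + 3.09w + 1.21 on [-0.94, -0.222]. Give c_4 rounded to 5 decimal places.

-0.46015

False-position update: c = (a·f(b) − b·f(a))/(f(b) − f(a)); replace the endpoint whose sign matches f(c).
f(-0.940000) = -0.811000, f(-0.222000) = 0.573304
step 1: c = -0.519357, f(c) = -0.125081 < 0 → new bracket [-0.519357, -0.222000]
step 2: c = -0.466100, f(c) = -0.013000 < 0 → new bracket [-0.466100, -0.222000]
step 3: c = -0.460688, f(c) = -0.001292 < 0 → new bracket [-0.460688, -0.222000]
step 4: c = -0.460151, f(c) = -0.000128 < 0 → new bracket [-0.460151, -0.222000]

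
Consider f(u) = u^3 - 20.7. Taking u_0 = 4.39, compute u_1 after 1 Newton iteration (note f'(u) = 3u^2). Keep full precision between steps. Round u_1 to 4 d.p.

Newton update: u ← u − f(u)/f'(u).
u_0 = 4.390000: f = 63.904519, f' = 57.816300 → u_1 = 4.390000 - (63.904519)/(57.816300) = 3.284697

3.2847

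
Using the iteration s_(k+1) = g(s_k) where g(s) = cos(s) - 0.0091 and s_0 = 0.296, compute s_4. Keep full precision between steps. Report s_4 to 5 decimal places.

0.66558

s_1 = g(0.296000) = 0.947411
s_2 = g(0.947411) = 0.574687
s_3 = g(0.574687) = 0.830262
s_4 = g(0.830262) = 0.665582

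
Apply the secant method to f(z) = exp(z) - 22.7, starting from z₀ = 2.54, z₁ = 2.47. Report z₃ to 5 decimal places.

f(z_0) = -10.020329, f(z_1) = -10.877553
z_2 = 2.470000 - (-10.877553)·(2.470000 - 2.540000)/(-10.877553 - (-10.020329)) = 3.358249; f(z_2) = 6.038834
z_3 = 3.358249 - (6.038834)·(3.358249 - 2.470000)/(6.038834 - (-10.877553)) = 3.041161; f(z_3) = -1.770473

3.04116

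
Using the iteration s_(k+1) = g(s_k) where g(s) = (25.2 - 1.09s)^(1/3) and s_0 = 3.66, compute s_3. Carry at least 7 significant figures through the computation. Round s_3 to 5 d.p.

s_1 = g(3.660000) = 2.768116
s_2 = g(2.768116) = 2.809777
s_3 = g(2.809777) = 2.807858

2.80786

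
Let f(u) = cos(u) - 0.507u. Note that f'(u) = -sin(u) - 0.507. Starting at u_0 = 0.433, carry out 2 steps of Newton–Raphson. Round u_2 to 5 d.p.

u_0 = 0.433000: f = 0.688180, f' = -0.926596 → u_1 = 0.433000 - (0.688180)/(-0.926596) = 1.175697
u_1 = 1.175697: f = -0.211179, f' = -1.429958 → u_2 = 1.175697 - (-0.211179)/(-1.429958) = 1.028015

1.02802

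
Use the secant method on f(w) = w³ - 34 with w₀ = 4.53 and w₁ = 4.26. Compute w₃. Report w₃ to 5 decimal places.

f(w_0) = 58.959677, f(w_1) = 43.308776
w_2 = 4.260000 - (43.308776)·(4.260000 - 4.530000)/(43.308776 - (58.959677)) = 3.512863; f(w_2) = 9.349449
w_3 = 3.512863 - (9.349449)·(3.512863 - 4.260000)/(9.349449 - (43.308776)) = 3.307166; f(w_3) = 2.171628

3.30717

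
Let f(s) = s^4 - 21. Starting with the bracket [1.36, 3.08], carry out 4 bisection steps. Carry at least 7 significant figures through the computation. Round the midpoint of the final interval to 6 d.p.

2.166250

f(1.360000) = -17.578980, f(3.080000) = 68.991785 (opposite signs)
step 1: m = 2.220000, f(m) = 3.289127 > 0 → root in [1.360000, 2.220000]
step 2: m = 1.790000, f(m) = -10.733743 < 0 → root in [1.790000, 2.220000]
step 3: m = 2.005000, f(m) = -4.839399 < 0 → root in [2.005000, 2.220000]
step 4: m = 2.112500, f(m) = -1.084699 < 0 → root in [2.112500, 2.220000]
Midpoint of [2.112500, 2.220000] = 2.166250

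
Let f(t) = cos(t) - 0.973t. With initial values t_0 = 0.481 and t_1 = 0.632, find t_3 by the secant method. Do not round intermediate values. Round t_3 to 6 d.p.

0.750929

Secant update: t_(k+1) = t_k − f(t_k)·(t_k − t_(k-1))/(f(t_k) − f(t_(k-1))).
f(t_0) = 0.418520, f(t_1) = 0.191912
t_2 = 0.632000 - (0.191912)·(0.632000 - 0.481000)/(0.191912 - (0.418520)) = 0.759880; f(t_2) = -0.014445
t_3 = 0.759880 - (-0.014445)·(0.759880 - 0.632000)/(-0.014445 - (0.191912)) = 0.750929; f(t_3) = 0.000402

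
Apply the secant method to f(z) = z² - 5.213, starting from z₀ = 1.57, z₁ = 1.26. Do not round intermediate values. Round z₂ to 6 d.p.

2.541060

Secant update: z_(k+1) = z_k − f(z_k)·(z_k − z_(k-1))/(f(z_k) − f(z_(k-1))).
f(z_0) = -2.748100, f(z_1) = -3.625400
z_2 = 1.260000 - (-3.625400)·(1.260000 - 1.570000)/(-3.625400 - (-2.748100)) = 2.541060; f(z_2) = 1.243986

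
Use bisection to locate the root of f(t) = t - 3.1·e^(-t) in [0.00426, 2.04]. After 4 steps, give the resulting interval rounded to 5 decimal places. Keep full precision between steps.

f(0.004260) = -3.082562, f(2.040000) = 1.636911 (opposite signs)
step 1: m = 1.022130, f(m) = -0.093336 < 0 → root in [1.022130, 2.040000]
step 2: m = 1.531065, f(m) = 0.860519 > 0 → root in [1.022130, 1.531065]
step 3: m = 1.276597, f(m) = 0.411744 > 0 → root in [1.022130, 1.276597]
step 4: m = 1.149364, f(m) = 0.167165 > 0 → root in [1.022130, 1.149364]

[1.02213, 1.14936]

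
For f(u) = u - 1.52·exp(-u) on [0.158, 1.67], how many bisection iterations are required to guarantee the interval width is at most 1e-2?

Initial width b − a = 1.67 − 0.158 = 1.512000.
After n steps the width is (b−a)/2^n; need (b−a)/2^n ≤ 1e-2.
So n ≥ log₂(1.512000/1e-2) = log₂(151.2000) ≈ 7.2403.
Hence n = 8.

8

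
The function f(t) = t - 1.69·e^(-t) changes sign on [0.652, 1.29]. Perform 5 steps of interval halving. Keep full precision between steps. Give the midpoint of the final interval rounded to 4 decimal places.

f(0.652000) = -0.228495, f(1.290000) = 0.824792 (opposite signs)
step 1: m = 0.971000, f(m) = 0.330990 > 0 → root in [0.652000, 0.971000]
step 2: m = 0.811500, f(m) = 0.060817 > 0 → root in [0.652000, 0.811500]
step 3: m = 0.731750, f(m) = -0.081252 < 0 → root in [0.731750, 0.811500]
step 4: m = 0.771625, f(m) = -0.009597 < 0 → root in [0.771625, 0.811500]
step 5: m = 0.791563, f(m) = 0.025762 > 0 → root in [0.771625, 0.791563]
Midpoint of [0.771625, 0.791563] = 0.781594

0.7816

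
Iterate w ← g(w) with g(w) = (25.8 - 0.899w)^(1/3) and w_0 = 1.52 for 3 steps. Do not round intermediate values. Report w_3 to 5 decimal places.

w_1 = g(1.520000) = 2.901763
w_2 = g(2.901763) = 2.851730
w_3 = g(2.851730) = 2.853573

2.85357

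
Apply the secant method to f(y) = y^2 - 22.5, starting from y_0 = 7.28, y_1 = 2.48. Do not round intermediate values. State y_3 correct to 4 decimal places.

f(y_0) = 30.498400, f(y_1) = -16.349600
y_2 = 2.480000 - (-16.349600)·(2.480000 - 7.280000)/(-16.349600 - (30.498400)) = 4.155164; f(y_2) = -5.234613
y_3 = 4.155164 - (-5.234613)·(4.155164 - 2.480000)/(-5.234613 - (-16.349600)) = 4.944084; f(y_3) = 1.943965

4.9441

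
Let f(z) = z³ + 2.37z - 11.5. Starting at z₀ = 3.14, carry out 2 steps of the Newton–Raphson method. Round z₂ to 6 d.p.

1.964076

Newton update: z ← z − f(z)/f'(z).
f'(z) = 3z² + 2.37
z_0 = 3.140000: f = 26.900944, f' = 31.948800 → z_1 = 3.140000 - (26.900944)/(31.948800) = 2.297998
z_1 = 2.297998: f = 6.081517, f' = 18.212389 → z_2 = 2.297998 - (6.081517)/(18.212389) = 1.964076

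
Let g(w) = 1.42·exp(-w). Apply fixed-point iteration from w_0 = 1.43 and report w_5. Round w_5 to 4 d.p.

0.6088

w_1 = g(1.430000) = 0.339819
w_2 = g(0.339819) = 1.010897
w_3 = g(1.010897) = 0.516727
w_4 = g(0.516727) = 0.846987
w_5 = g(0.846987) = 0.608761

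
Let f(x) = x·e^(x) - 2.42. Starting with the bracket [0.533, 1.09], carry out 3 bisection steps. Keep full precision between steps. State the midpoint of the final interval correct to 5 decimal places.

f(0.533000) = -1.511748, f(1.090000) = 0.821959 (opposite signs)
step 1: m = 0.811500, f(m) = -0.593084 < 0 → root in [0.811500, 1.090000]
step 2: m = 0.950750, f(m) = 0.040208 > 0 → root in [0.811500, 0.950750]
step 3: m = 0.881125, f(m) = -0.293305 < 0 → root in [0.881125, 0.950750]
Midpoint of [0.881125, 0.950750] = 0.915938

0.91594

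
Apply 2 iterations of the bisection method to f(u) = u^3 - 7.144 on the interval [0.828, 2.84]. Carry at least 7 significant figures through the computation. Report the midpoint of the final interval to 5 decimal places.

2.08550

f(0.828000) = -6.576336, f(2.840000) = 15.762304 (opposite signs)
step 1: m = 1.834000, f(m) = -0.975238 < 0 → root in [1.834000, 2.840000]
step 2: m = 2.337000, f(m) = 5.619687 > 0 → root in [1.834000, 2.337000]
Midpoint of [1.834000, 2.337000] = 2.085500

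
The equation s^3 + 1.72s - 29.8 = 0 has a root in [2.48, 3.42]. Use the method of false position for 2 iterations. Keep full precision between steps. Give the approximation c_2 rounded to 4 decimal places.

2.9054

f(2.480000) = -10.281408, f(3.420000) = 16.084088
step 1: c = 2.846560, f(c) = -1.838527 < 0 → new bracket [2.846560, 3.420000]
step 2: c = 2.905384, f(c) = -0.277653 < 0 → new bracket [2.905384, 3.420000]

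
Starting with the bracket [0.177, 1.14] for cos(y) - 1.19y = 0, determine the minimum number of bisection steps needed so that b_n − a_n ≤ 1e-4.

14

Initial width b − a = 1.14 − 0.177 = 0.963000.
After n steps the width is (b−a)/2^n; need (b−a)/2^n ≤ 1e-4.
So n ≥ log₂(0.963000/1e-4) = log₂(9630.0000) ≈ 13.2333.
Hence n = 14.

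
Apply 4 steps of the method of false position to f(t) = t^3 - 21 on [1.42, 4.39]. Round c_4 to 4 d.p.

2.7014

False-position update: c = (a·f(b) − b·f(a))/(f(b) − f(a)); replace the endpoint whose sign matches f(c).
f(1.420000) = -18.136712, f(4.390000) = 63.604519
step 1: c = 2.078982, f(c) = -12.014289 < 0 → new bracket [2.078982, 4.390000]
step 2: c = 2.446156, f(c) = -6.362986 < 0 → new bracket [2.446156, 4.390000]
step 3: c = 2.622933, f(c) = -2.954801 < 0 → new bracket [2.622933, 4.390000]
step 4: c = 2.701379, f(c) = -1.286816 < 0 → new bracket [2.701379, 4.390000]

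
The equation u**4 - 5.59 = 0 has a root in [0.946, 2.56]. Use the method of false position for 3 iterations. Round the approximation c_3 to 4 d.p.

f(0.946000) = -4.789125, f(2.560000) = 37.359673
step 1: c = 1.129390, f(c) = -3.963047 < 0 → new bracket [1.129390, 2.560000]
step 2: c = 1.266592, f(c) = -3.016366 < 0 → new bracket [1.266592, 2.560000]
step 3: c = 1.363218, f(c) = -2.136482 < 0 → new bracket [1.363218, 2.560000]

1.3632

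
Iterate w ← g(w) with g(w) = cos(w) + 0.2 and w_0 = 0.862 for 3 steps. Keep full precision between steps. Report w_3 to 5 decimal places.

0.85297

w_1 = g(0.862000) = 0.850920
w_2 = g(0.850920) = 0.859291
w_3 = g(0.859291) = 0.852974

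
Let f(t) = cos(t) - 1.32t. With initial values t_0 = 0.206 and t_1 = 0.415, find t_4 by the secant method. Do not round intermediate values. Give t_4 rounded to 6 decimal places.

0.617615

f(t_0) = 0.706937, f(t_1) = 0.367316
t_2 = 0.415000 - (0.367316)·(0.415000 - 0.206000)/(0.367316 - (0.706937)) = 0.641044; f(t_2) = -0.044706
t_3 = 0.641044 - (-0.044706)·(0.641044 - 0.415000)/(-0.044706 - (0.367316)) = 0.616517; f(t_3) = 0.002094
t_4 = 0.616517 - (0.002094)·(0.616517 - 0.641044)/(0.002094 - (-0.044706)) = 0.617615; f(t_4) = 0.000010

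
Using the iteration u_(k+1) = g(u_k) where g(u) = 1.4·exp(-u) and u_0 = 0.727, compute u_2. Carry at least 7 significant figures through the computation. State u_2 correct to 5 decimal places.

u_1 = g(0.727000) = 0.676700
u_2 = g(0.676700) = 0.711608

0.71161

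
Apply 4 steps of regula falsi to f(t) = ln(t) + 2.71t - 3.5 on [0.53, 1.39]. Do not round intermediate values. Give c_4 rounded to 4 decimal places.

False-position update: c = (a·f(b) − b·f(a))/(f(b) − f(a)); replace the endpoint whose sign matches f(c).
f(0.530000) = -2.698578, f(1.390000) = 0.596204
step 1: c = 1.234380, f(c) = 0.055737 > 0 → new bracket [0.530000, 1.234380]
step 2: c = 1.220126, f(c) = 0.005494 > 0 → new bracket [0.530000, 1.220126]
step 3: c = 1.218723, f(c) = 0.000544 > 0 → new bracket [0.530000, 1.218723]
step 4: c = 1.218585, f(c) = 0.000054 > 0 → new bracket [0.530000, 1.218585]

1.2186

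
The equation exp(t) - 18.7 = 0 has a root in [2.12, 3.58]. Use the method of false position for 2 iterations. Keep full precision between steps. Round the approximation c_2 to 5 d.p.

2.85076

f(2.120000) = -10.368863, f(3.580000) = 17.173541
step 1: c = 2.669645, f(c) = -4.265159 < 0 → new bracket [2.669645, 3.580000]
step 2: c = 2.850757, f(c) = -1.399127 < 0 → new bracket [2.850757, 3.580000]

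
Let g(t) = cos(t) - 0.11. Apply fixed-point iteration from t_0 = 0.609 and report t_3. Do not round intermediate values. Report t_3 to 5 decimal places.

0.68716

t_1 = g(0.609000) = 0.710220
t_2 = g(0.710220) = 0.648218
t_3 = g(0.648218) = 0.687161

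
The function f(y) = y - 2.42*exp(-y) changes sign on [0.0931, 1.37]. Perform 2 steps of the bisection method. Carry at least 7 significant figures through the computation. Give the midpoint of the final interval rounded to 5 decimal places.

0.89116

f(0.093100) = -2.111768, f(1.370000) = 0.755061 (opposite signs)
step 1: m = 0.731550, f(m) = -0.432864 < 0 → root in [0.731550, 1.370000]
step 2: m = 1.050775, f(m) = 0.204582 > 0 → root in [0.731550, 1.050775]
Midpoint of [0.731550, 1.050775] = 0.891163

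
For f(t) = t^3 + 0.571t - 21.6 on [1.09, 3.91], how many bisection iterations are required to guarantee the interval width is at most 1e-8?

Initial width b − a = 3.91 − 1.09 = 2.820000.
After n steps the width is (b−a)/2^n; need (b−a)/2^n ≤ 1e-8.
So n ≥ log₂(2.820000/1e-8) = log₂(282000000.0000) ≈ 28.0711.
Hence n = 29.

29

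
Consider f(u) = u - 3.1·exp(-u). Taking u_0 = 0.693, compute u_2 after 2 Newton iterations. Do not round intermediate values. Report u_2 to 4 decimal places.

f'(u) = 1 + 3.1·exp(-u)
u_0 = 0.693000: f = -0.857228, f' = 2.550228 → u_1 = 0.693000 - (-0.857228)/(2.550228) = 1.029138
u_1 = 1.029138: f = -0.078538, f' = 2.107676 → u_2 = 1.029138 - (-0.078538)/(2.107676) = 1.066401

1.0664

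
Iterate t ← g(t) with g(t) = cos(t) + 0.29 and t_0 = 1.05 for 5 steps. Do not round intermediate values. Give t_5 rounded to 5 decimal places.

0.86196

t_1 = g(1.050000) = 0.787571
t_2 = g(0.787571) = 0.995569
t_3 = g(0.995569) = 0.834026
t_4 = g(0.834026) = 0.961900
t_5 = g(0.961900) = 0.861963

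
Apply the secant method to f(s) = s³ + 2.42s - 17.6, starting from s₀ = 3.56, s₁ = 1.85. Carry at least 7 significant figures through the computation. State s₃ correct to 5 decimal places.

f(s_0) = 36.133216, f(s_1) = -6.791375
s_2 = 1.850000 - (-6.791375)·(1.850000 - 3.560000)/(-6.791375 - (36.133216)) = 2.120550; f(s_2) = -2.932722
s_3 = 2.120550 - (-2.932722)·(2.120550 - 1.850000)/(-2.932722 - (-6.791375)) = 2.326178; f(s_3) = 0.616549

2.32618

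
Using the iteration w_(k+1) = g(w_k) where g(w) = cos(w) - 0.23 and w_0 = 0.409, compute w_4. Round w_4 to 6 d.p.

0.580229

w_1 = g(0.409000) = 0.687519
w_2 = g(0.687519) = 0.542823
w_3 = g(0.542823) = 0.626254
w_4 = g(0.626254) = 0.580229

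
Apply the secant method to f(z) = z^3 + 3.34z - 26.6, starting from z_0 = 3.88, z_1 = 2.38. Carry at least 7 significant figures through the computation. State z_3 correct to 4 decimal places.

f(z_0) = 44.770272, f(z_1) = -5.169528
z_2 = 2.380000 - (-5.169528)·(2.380000 - 3.880000)/(-5.169528 - (44.770272)) = 2.535273; f(z_2) = -1.836449
z_3 = 2.535273 - (-1.836449)·(2.535273 - 2.380000)/(-1.836449 - (-5.169528)) = 2.620824; f(z_3) = 0.155266

2.6208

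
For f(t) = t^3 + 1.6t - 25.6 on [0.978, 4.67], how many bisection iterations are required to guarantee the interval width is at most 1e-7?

Initial width b − a = 4.67 − 0.978 = 3.692000.
After n steps the width is (b−a)/2^n; need (b−a)/2^n ≤ 1e-7.
So n ≥ log₂(3.692000/1e-7) = log₂(36920000.0000) ≈ 25.1379.
Hence n = 26.

26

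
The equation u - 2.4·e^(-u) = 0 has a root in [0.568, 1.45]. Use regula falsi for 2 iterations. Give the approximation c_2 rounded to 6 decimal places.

False-position update: c = (a·f(b) − b·f(a))/(f(b) − f(a)); replace the endpoint whose sign matches f(c).
f(0.568000) = -0.791978, f(1.450000) = 0.887031
step 1: c = 0.984034, f(c) = 0.086913 > 0 → new bracket [0.568000, 0.984034]
step 2: c = 0.942892, f(c) = 0.008093 > 0 → new bracket [0.568000, 0.942892]

0.942892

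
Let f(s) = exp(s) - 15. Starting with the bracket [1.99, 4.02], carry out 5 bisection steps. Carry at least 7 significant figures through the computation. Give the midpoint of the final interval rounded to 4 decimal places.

f(1.990000) = -7.684466, f(4.020000) = 40.701106 (opposite signs)
step 1: m = 3.005000, f(m) = 5.186216 > 0 → root in [1.990000, 3.005000]
step 2: m = 2.497500, f(m) = -2.847924 < 0 → root in [2.497500, 3.005000]
step 3: m = 2.751250, f(m) = 0.662197 > 0 → root in [2.497500, 2.751250]
step 4: m = 2.624375, f(m) = -1.204051 < 0 → root in [2.624375, 2.751250]
step 5: m = 2.687812, f(m) = -0.300514 < 0 → root in [2.687812, 2.751250]
Midpoint of [2.687812, 2.751250] = 2.719531

2.7195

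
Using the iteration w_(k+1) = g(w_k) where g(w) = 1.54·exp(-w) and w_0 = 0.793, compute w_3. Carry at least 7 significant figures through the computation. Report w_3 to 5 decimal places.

w_1 = g(0.793000) = 0.696827
w_2 = g(0.696827) = 0.767171
w_3 = g(0.767171) = 0.715060

0.71506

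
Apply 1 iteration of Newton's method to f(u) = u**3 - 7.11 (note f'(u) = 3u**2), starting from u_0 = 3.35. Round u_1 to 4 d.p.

u_0 = 3.350000: f = 30.485375, f' = 33.667500 → u_1 = 3.350000 - (30.485375)/(33.667500) = 2.444516

2.4445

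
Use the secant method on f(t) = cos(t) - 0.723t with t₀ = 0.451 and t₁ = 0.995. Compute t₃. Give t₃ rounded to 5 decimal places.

f(t_0) = 0.573939, f(t_1) = -0.174882
t_2 = 0.995000 - (-0.174882)·(0.995000 - 0.451000)/(-0.174882 - (0.573939)) = 0.867952; f(t_2) = 0.018861
t_3 = 0.867952 - (0.018861)·(0.867952 - 0.995000)/(0.018861 - (-0.174882)) = 0.880320; f(t_3) = 0.000433

0.88032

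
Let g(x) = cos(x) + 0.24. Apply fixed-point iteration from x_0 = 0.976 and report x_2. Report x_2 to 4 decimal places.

x_1 = g(0.976000) = 0.800340
x_2 = g(0.800340) = 0.936463

0.9365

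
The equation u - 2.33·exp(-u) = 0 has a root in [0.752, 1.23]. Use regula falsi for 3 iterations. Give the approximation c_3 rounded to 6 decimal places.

f(0.752000) = -0.346415, f(1.230000) = 0.548958
step 1: c = 0.936936, f(c) = 0.023979 > 0 → new bracket [0.752000, 0.936936]
step 2: c = 0.924963, f(c) = 0.001010 > 0 → new bracket [0.752000, 0.924963]
step 3: c = 0.924460, f(c) = 0.000042 > 0 → new bracket [0.752000, 0.924460]

0.924460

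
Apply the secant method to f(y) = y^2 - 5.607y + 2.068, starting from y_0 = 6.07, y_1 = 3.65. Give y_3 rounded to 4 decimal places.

Secant update: y_(k+1) = y_k − f(y_k)·(y_k − y_(k-1))/(f(y_k) − f(y_(k-1))).
f(y_0) = 4.878410, f(y_1) = -5.075050
y_2 = 3.650000 - (-5.075050)·(3.650000 - 6.070000)/(-5.075050 - (4.878410)) = 4.883905; f(y_2) = -1.463529
y_3 = 4.883905 - (-1.463529)·(4.883905 - 3.650000)/(-1.463529 - (-5.075050)) = 5.383931; f(y_3) = 0.867011

5.3839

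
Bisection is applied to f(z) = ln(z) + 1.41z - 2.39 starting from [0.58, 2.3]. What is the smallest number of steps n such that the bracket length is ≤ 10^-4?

Initial width b − a = 2.3 − 0.58 = 1.720000.
After n steps the width is (b−a)/2^n; need (b−a)/2^n ≤ 10^-4.
So n ≥ log₂(1.720000/10^-4) = log₂(17200.0000) ≈ 14.0701.
Hence n = 15.

15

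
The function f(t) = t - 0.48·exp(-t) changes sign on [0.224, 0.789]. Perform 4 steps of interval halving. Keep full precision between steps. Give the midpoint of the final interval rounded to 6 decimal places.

0.347594

f(0.224000) = -0.159671, f(0.789000) = 0.570937 (opposite signs)
step 1: m = 0.506500, f(m) = 0.217252 > 0 → root in [0.224000, 0.506500]
step 2: m = 0.365250, f(m) = 0.032119 > 0 → root in [0.224000, 0.365250]
step 3: m = 0.294625, f(m) = -0.062884 < 0 → root in [0.294625, 0.365250]
step 4: m = 0.329937, f(m) = -0.015167 < 0 → root in [0.329937, 0.365250]
Midpoint of [0.329937, 0.365250] = 0.347594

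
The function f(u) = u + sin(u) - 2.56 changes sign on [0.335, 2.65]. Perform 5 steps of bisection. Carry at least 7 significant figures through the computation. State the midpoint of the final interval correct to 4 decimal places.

f(0.335000) = -1.896231, f(2.650000) = 0.562031 (opposite signs)
step 1: m = 1.492500, f(m) = -0.070564 < 0 → root in [1.492500, 2.650000]
step 2: m = 2.071250, f(m) = 0.388615 > 0 → root in [1.492500, 2.071250]
step 3: m = 1.781875, f(m) = 0.199680 > 0 → root in [1.492500, 1.781875]
step 4: m = 1.637188, f(m) = 0.074984 > 0 → root in [1.492500, 1.637188]
step 5: m = 1.564844, f(m) = 0.004826 > 0 → root in [1.492500, 1.564844]
Midpoint of [1.492500, 1.564844] = 1.528672

1.5287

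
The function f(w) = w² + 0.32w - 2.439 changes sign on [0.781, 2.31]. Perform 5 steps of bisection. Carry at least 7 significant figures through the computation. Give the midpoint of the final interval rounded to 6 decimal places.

1.426047

f(0.781000) = -1.579119, f(2.310000) = 3.636300 (opposite signs)
step 1: m = 1.545500, f(m) = 0.444130 > 0 → root in [0.781000, 1.545500]
step 2: m = 1.163250, f(m) = -0.713609 < 0 → root in [1.163250, 1.545500]
step 3: m = 1.354375, f(m) = -0.171268 < 0 → root in [1.354375, 1.545500]
step 4: m = 1.449938, f(m) = 0.127299 > 0 → root in [1.354375, 1.449938]
step 5: m = 1.402156, f(m) = -0.024268 < 0 → root in [1.402156, 1.449938]
Midpoint of [1.402156, 1.449938] = 1.426047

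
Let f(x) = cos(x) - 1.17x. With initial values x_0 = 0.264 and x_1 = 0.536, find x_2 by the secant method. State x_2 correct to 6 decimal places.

f(x_0) = 0.656474, f(x_1) = 0.232638
x_2 = 0.536000 - (0.232638)·(0.536000 - 0.264000)/(0.232638 - (0.656474)) = 0.685298; f(x_2) = -0.027567

0.685298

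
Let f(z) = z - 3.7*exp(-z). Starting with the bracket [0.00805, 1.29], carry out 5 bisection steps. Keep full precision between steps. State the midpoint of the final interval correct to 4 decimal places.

f(0.008050) = -3.662285, f(1.290000) = 0.271498 (opposite signs)
step 1: m = 0.649025, f(m) = -1.284429 < 0 → root in [0.649025, 1.290000]
step 2: m = 0.969512, f(m) = -0.433779 < 0 → root in [0.969512, 1.290000]
step 3: m = 1.129756, f(m) = -0.065758 < 0 → root in [1.129756, 1.290000]
step 4: m = 1.209878, f(m) = 0.106414 > 0 → root in [1.129756, 1.209878]
step 5: m = 1.169817, f(m) = 0.021250 > 0 → root in [1.129756, 1.169817]
Midpoint of [1.129756, 1.169817] = 1.149787

1.1498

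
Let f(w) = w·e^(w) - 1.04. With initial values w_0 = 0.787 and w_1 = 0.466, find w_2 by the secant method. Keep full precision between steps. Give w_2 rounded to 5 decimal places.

0.56279

Secant update: w_(k+1) = w_k − f(w_k)·(w_k − w_(k-1))/(f(w_k) − f(w_(k-1))).
f(w_0) = 0.688879, f(w_1) = -0.297379
w_2 = 0.466000 - (-0.297379)·(0.466000 - 0.787000)/(-0.297379 - (0.688879)) = 0.562789; f(w_2) = -0.051990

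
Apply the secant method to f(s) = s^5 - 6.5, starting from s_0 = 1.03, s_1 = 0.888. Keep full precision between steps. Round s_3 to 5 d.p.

1.02376

f(s_0) = -5.340726, f(s_1) = -5.947840
s_2 = 0.888000 - (-5.947840)·(0.888000 - 1.030000)/(-5.947840 - (-5.340726)) = 2.279160; f(s_2) = 54.999915
s_3 = 2.279160 - (54.999915)·(2.279160 - 0.888000)/(54.999915 - (-5.947840)) = 1.023762; f(s_3) = -5.375407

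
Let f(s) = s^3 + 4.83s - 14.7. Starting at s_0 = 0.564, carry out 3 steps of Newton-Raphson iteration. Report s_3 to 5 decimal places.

1.82250

Newton update: s ← s − f(s)/f'(s).
f'(s) = 3s^2 + 4.83
s_0 = 0.564000: f = -11.796474, f' = 5.784288 → s_1 = 0.564000 - (-11.796474)/(5.784288) = 2.603399
s_1 = 2.603399: f = 15.519451, f' = 25.163066 → s_2 = 2.603399 - (15.519451)/(25.163066) = 1.986644
s_2 = 1.986644: f = 2.736292, f' = 16.670267 → s_3 = 1.986644 - (2.736292)/(16.670267) = 1.822502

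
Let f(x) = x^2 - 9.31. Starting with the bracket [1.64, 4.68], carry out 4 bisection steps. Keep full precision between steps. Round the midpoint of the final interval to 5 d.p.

f(1.640000) = -6.620400, f(4.680000) = 12.592400 (opposite signs)
step 1: m = 3.160000, f(m) = 0.675600 > 0 → root in [1.640000, 3.160000]
step 2: m = 2.400000, f(m) = -3.550000 < 0 → root in [2.400000, 3.160000]
step 3: m = 2.780000, f(m) = -1.581600 < 0 → root in [2.780000, 3.160000]
step 4: m = 2.970000, f(m) = -0.489100 < 0 → root in [2.970000, 3.160000]
Midpoint of [2.970000, 3.160000] = 3.065000

3.06500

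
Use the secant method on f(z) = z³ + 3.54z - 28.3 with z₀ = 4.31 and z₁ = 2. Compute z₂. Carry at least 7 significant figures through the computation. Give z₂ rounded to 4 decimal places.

2.3806

f(z_0) = 67.020391, f(z_1) = -13.220000
z_2 = 2.000000 - (-13.220000)·(2.000000 - 4.310000)/(-13.220000 - (67.020391)) = 2.380584; f(z_2) = -6.381536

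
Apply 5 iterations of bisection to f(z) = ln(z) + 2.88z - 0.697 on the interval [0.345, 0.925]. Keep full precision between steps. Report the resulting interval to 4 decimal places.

f(0.345000) = -0.767611, f(0.925000) = 1.889038 (opposite signs)
step 1: m = 0.635000, f(m) = 0.677670 > 0 → root in [0.345000, 0.635000]
step 2: m = 0.490000, f(m) = 0.000850 > 0 → root in [0.345000, 0.490000]
step 3: m = 0.417500, f(m) = -0.368071 < 0 → root in [0.417500, 0.490000]
step 4: m = 0.453750, f(m) = -0.180409 < 0 → root in [0.453750, 0.490000]
step 5: m = 0.471875, f(m) = -0.089041 < 0 → root in [0.471875, 0.490000]

[0.4719, 0.4900]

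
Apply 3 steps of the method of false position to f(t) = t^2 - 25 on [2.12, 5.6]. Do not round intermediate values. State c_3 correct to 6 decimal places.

False-position update: c = (a·f(b) − b·f(a))/(f(b) − f(a)); replace the endpoint whose sign matches f(c).
f(2.120000) = -20.505600, f(5.600000) = 6.360000
step 1: c = 4.776166, f(c) = -2.188240 < 0 → new bracket [4.776166, 5.600000]
step 2: c = 4.987057, f(c) = -0.129264 < 0 → new bracket [4.987057, 5.600000]
step 3: c = 4.999266, f(c) = -0.007335 < 0 → new bracket [4.999266, 5.600000]

4.999266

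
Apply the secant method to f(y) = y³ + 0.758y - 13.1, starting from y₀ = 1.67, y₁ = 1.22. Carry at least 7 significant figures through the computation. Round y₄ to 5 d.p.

f(y_0) = -7.176677, f(y_1) = -10.359392
y_2 = 1.220000 - (-10.359392)·(1.220000 - 1.670000)/(-10.359392 - (-7.176677)) = 2.684701; f(y_2) = 8.285310
y_3 = 2.684701 - (8.285310)·(2.684701 - 1.220000)/(8.285310 - (-10.359392)) = 2.033819; f(y_3) = -3.145636
y_4 = 2.033819 - (-3.145636)·(2.033819 - 2.684701)/(-3.145636 - (8.285310)) = 2.212933; f(y_4) = -0.585709

2.21293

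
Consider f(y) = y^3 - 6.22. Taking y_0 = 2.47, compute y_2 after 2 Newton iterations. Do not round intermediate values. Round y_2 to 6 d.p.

Newton update: y ← y − f(y)/f'(y).
f'(y) = 3y^2
y_0 = 2.470000: f = 8.849223, f' = 18.302700 → y_1 = 2.470000 - (8.849223)/(18.302700) = 1.986507
y_1 = 1.986507: f = 1.619177, f' = 11.838633 → y_2 = 1.986507 - (1.619177)/(11.838633) = 1.849737

1.849737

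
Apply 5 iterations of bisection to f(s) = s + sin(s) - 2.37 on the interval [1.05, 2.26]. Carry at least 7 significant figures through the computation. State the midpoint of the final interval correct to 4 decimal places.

f(1.050000) = -0.452577, f(2.260000) = 0.661753 (opposite signs)
step 1: m = 1.655000, f(m) = 0.281457 > 0 → root in [1.050000, 1.655000]
step 2: m = 1.352500, f(m) = -0.041232 < 0 → root in [1.352500, 1.655000]
step 3: m = 1.503750, f(m) = 0.131503 > 0 → root in [1.352500, 1.503750]
step 4: m = 1.428125, f(m) = 0.047965 > 0 → root in [1.352500, 1.428125]
step 5: m = 1.390313, f(m) = 0.004069 > 0 → root in [1.352500, 1.390313]
Midpoint of [1.352500, 1.390313] = 1.371406

1.3714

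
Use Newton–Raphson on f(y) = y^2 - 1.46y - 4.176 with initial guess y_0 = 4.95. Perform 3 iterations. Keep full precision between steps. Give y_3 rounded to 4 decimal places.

f'(y) = 2y - 1.46
y_0 = 4.950000: f = 13.099500, f' = 8.440000 → y_1 = 4.950000 - (13.099500)/(8.440000) = 3.397927
y_1 = 3.397927: f = 2.408932, f' = 5.335853 → y_2 = 3.397927 - (2.408932)/(5.335853) = 2.946465
y_2 = 2.946465: f = 0.203817, f' = 4.432930 → y_3 = 2.946465 - (0.203817)/(4.432930) = 2.900487

2.9005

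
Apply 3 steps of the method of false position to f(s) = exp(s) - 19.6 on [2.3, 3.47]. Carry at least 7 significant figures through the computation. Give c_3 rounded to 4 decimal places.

False-position update: c = (a·f(b) − b·f(a))/(f(b) − f(a)); replace the endpoint whose sign matches f(c).
f(2.300000) = -9.625818, f(3.470000) = 12.536742
step 1: c = 2.808164, f(c) = -3.020556 < 0 → new bracket [2.808164, 3.470000]
step 2: c = 2.936664, f(c) = -0.747158 < 0 → new bracket [2.936664, 3.470000]
step 3: c = 2.966661, f(c) = -0.173048 < 0 → new bracket [2.966661, 3.470000]

2.9667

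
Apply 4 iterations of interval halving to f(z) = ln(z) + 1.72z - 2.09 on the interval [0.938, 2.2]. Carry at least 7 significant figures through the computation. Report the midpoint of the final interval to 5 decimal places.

1.13519

f(0.938000) = -0.540645, f(2.200000) = 2.482457 (opposite signs)
step 1: m = 1.569000, f(m) = 1.059118 > 0 → root in [0.938000, 1.569000]
step 2: m = 1.253500, f(m) = 0.291960 > 0 → root in [0.938000, 1.253500]
step 3: m = 1.095750, f(m) = -0.113871 < 0 → root in [1.095750, 1.253500]
step 4: m = 1.174625, f(m) = 0.091304 > 0 → root in [1.095750, 1.174625]
Midpoint of [1.095750, 1.174625] = 1.135187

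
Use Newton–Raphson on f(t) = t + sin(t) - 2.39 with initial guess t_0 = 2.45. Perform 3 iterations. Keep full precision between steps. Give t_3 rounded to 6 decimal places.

1.402250

f'(t) = 1 + cos(t)
t_0 = 2.450000: f = 0.697765, f' = 0.229769 → t_1 = 2.450000 - (0.697765)/(0.229769) = -0.586813
t_1 = -0.586813: f = -3.530523, f' = 1.832710 → t_2 = -0.586813 - (-3.530523)/(1.832710) = 1.339582
t_2 = 1.339582: f = -0.077029, f' = 1.229160 → t_3 = 1.339582 - (-0.077029)/(1.229160) = 1.402250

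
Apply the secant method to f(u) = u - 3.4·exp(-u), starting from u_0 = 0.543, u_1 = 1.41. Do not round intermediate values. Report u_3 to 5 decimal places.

1.11154

f(u_0) = -1.432409, f(u_1) = 0.579913
u_2 = 1.410000 - (0.579913)·(1.410000 - 0.543000)/(0.579913 - (-1.432409)) = 1.160147; f(u_2) = 0.094451
u_3 = 1.160147 - (0.094451)·(1.160147 - 1.410000)/(0.094451 - (0.579913)) = 1.111536; f(u_3) = -0.007245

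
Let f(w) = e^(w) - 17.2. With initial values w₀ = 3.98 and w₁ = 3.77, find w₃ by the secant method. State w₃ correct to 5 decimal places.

f(w_0) = 36.317034, f(w_1) = 26.180065
w_2 = 3.770000 - (26.180065)·(3.770000 - 3.980000)/(26.180065 - (36.317034)) = 3.227647; f(w_2) = 8.020249
w_3 = 3.227647 - (8.020249)·(3.227647 - 3.770000)/(8.020249 - (26.180065)) = 2.988118; f(w_3) = 2.648295

2.98812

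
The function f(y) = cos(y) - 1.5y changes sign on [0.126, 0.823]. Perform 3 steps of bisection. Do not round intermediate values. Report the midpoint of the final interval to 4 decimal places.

0.6052

f(0.126000) = 0.803072, f(0.823000) = -0.554475 (opposite signs)
step 1: m = 0.474500, f(m) = 0.177771 > 0 → root in [0.474500, 0.823000]
step 2: m = 0.648750, f(m) = -0.176285 < 0 → root in [0.474500, 0.648750]
step 3: m = 0.561625, f(m) = 0.003953 > 0 → root in [0.561625, 0.648750]
Midpoint of [0.561625, 0.648750] = 0.605187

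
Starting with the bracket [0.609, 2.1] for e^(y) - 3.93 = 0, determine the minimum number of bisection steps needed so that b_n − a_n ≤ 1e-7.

Initial width b − a = 2.1 − 0.609 = 1.491000.
After n steps the width is (b−a)/2^n; need (b−a)/2^n ≤ 1e-7.
So n ≥ log₂(1.491000/1e-7) = log₂(14910000.0000) ≈ 23.8298.
Hence n = 24.

24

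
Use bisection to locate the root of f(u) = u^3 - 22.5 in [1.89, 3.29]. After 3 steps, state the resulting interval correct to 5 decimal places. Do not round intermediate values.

[2.76500, 2.94000]

f(1.890000) = -15.748731, f(3.290000) = 13.111289 (opposite signs)
step 1: m = 2.590000, f(m) = -5.126021 < 0 → root in [2.590000, 3.290000]
step 2: m = 2.940000, f(m) = 2.912184 > 0 → root in [2.590000, 2.940000]
step 3: m = 2.765000, f(m) = -1.360953 < 0 → root in [2.765000, 2.940000]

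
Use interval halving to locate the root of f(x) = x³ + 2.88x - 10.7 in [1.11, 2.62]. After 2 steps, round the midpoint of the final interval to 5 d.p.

1.67625

f(1.110000) = -6.135569, f(2.620000) = 14.830328 (opposite signs)
step 1: m = 1.865000, f(m) = 1.158090 > 0 → root in [1.110000, 1.865000]
step 2: m = 1.487500, f(m) = -3.124674 < 0 → root in [1.487500, 1.865000]
Midpoint of [1.487500, 1.865000] = 1.676250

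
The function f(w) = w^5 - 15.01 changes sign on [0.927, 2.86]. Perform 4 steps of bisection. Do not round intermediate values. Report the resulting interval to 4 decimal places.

f(0.927000) = -14.325460, f(2.860000) = 176.340749 (opposite signs)
step 1: m = 1.893500, f(m) = 9.330335 > 0 → root in [0.927000, 1.893500]
step 2: m = 1.410250, f(m) = -9.431974 < 0 → root in [1.410250, 1.893500]
step 3: m = 1.651875, f(m) = -2.710544 < 0 → root in [1.651875, 1.893500]
step 4: m = 1.772687, f(m) = 2.494951 > 0 → root in [1.651875, 1.772687]

[1.6519, 1.7727]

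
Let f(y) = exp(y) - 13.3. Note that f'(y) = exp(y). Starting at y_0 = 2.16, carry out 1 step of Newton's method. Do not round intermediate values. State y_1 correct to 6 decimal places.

Newton update: y ← y − f(y)/f'(y).
y_0 = 2.160000: f = -4.628862, f' = 8.671138 → y_1 = 2.160000 - (-4.628862)/(8.671138) = 2.693824

2.693824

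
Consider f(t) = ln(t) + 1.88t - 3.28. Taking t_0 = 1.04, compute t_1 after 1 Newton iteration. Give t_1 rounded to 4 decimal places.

1.4924

f'(t) = 1/t + 1.88
t_0 = 1.040000: f = -1.285579, f' = 2.841538 → t_1 = 1.040000 - (-1.285579)/(2.841538) = 1.492424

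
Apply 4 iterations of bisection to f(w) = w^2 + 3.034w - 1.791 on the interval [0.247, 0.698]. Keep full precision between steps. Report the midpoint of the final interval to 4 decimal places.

f(0.247000) = -0.980593, f(0.698000) = 0.813936 (opposite signs)
step 1: m = 0.472500, f(m) = -0.134179 < 0 → root in [0.472500, 0.698000]
step 2: m = 0.585250, f(m) = 0.327166 > 0 → root in [0.472500, 0.585250]
step 3: m = 0.528875, f(m) = 0.093316 > 0 → root in [0.472500, 0.528875]
step 4: m = 0.500687, f(m) = -0.021226 < 0 → root in [0.500687, 0.528875]
Midpoint of [0.500687, 0.528875] = 0.514781

0.5148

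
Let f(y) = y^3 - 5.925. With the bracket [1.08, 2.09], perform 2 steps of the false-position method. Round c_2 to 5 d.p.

f(1.080000) = -4.665288, f(2.090000) = 3.204329
step 1: c = 1.678751, f(c) = -1.193936 < 0 → new bracket [1.678751, 2.090000]
step 2: c = 1.790387, f(c) = -0.185940 < 0 → new bracket [1.790387, 2.090000]

1.79039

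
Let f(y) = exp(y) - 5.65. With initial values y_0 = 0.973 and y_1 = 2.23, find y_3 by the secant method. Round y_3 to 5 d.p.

f(y_0) = -3.004130, f(y_1) = 3.649866
y_2 = 2.230000 - (3.649866)·(2.230000 - 0.973000)/(3.649866 - (-3.004130)) = 1.540507; f(y_2) = -0.983043
y_3 = 1.540507 - (-0.983043)·(1.540507 - 2.230000)/(-0.983043 - (3.649866)) = 1.686809; f(y_3) = -0.247787

1.68681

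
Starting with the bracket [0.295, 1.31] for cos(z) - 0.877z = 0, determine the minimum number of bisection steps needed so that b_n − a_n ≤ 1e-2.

7

Initial width b − a = 1.31 − 0.295 = 1.015000.
After n steps the width is (b−a)/2^n; need (b−a)/2^n ≤ 1e-2.
So n ≥ log₂(1.015000/1e-2) = log₂(101.5000) ≈ 6.6653.
Hence n = 7.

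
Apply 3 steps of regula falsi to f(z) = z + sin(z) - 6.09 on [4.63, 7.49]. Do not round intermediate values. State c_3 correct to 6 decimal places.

6.186492

f(4.630000) = -2.456608, f(7.490000) = 2.334487
step 1: c = 6.096450, f(c) = -0.179203 < 0 → new bracket [6.096450, 7.490000]
step 2: c = 6.195797, f(c) = 0.018520 > 0 → new bracket [6.096450, 6.195797]
step 3: c = 6.186492, f(c) = -0.000052 < 0 → new bracket [6.186492, 6.195797]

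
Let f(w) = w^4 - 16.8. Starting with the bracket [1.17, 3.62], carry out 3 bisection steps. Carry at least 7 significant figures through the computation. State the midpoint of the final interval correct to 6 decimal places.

f(1.170000) = -14.926113, f(3.620000) = 154.925299 (opposite signs)
step 1: m = 2.395000, f(m) = 16.101983 > 0 → root in [1.170000, 2.395000]
step 2: m = 1.782500, f(m) = -6.704725 < 0 → root in [1.782500, 2.395000]
step 3: m = 2.088750, f(m) = 2.234692 > 0 → root in [1.782500, 2.088750]
Midpoint of [1.782500, 2.088750] = 1.935625

1.935625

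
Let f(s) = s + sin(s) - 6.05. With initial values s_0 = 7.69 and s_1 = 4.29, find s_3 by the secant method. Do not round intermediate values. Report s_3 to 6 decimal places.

6.238192

Secant update: s_(k+1) = s_k − f(s_k)·(s_k − s_(k-1))/(f(s_k) − f(s_(k-1))).
f(s_0) = 2.626585, f(s_1) = -2.672112
s_2 = 4.290000 - (-2.672112)·(4.290000 - 7.690000)/(-2.672112 - (2.626585)) = 6.004607; f(s_2) = -0.320383
s_3 = 6.004607 - (-0.320383)·(6.004607 - 4.290000)/(-0.320383 - (-2.672112)) = 6.238192; f(s_3) = 0.143215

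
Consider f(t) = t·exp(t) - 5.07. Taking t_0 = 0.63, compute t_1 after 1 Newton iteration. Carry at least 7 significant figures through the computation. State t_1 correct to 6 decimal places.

Newton update: t ← t − f(t)/f'(t).
f'(t) = (t + 1)·exp(t)
t_0 = 0.630000: f = -3.887105, f' = 3.060505 → t_1 = 0.630000 - (-3.887105)/(3.060505) = 1.900086

1.900086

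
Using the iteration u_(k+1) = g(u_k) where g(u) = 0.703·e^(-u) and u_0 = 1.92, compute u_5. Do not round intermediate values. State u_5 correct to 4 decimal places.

u_1 = g(1.920000) = 0.103065
u_2 = g(0.103065) = 0.634154
u_3 = g(0.634154) = 0.372860
u_4 = g(0.372860) = 0.484200
u_5 = g(0.484200) = 0.433182

0.4332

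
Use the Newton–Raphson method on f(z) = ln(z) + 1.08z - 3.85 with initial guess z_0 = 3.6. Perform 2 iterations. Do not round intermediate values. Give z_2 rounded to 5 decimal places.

f'(z) = 1/z + 1.08
z_0 = 3.600000: f = 1.318934, f' = 1.357778 → z_1 = 3.600000 - (1.318934)/(1.357778) = 2.628608
z_1 = 2.628608: f = -0.044648, f' = 1.460429 → z_2 = 2.628608 - (-0.044648)/(1.460429) = 2.659180

2.65918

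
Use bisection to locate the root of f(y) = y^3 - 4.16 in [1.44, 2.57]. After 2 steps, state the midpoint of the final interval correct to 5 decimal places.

f(1.440000) = -1.174016, f(2.570000) = 12.814593 (opposite signs)
step 1: m = 2.005000, f(m) = 3.900150 > 0 → root in [1.440000, 2.005000]
step 2: m = 1.722500, f(m) = 0.950668 > 0 → root in [1.440000, 1.722500]
Midpoint of [1.440000, 1.722500] = 1.581250

1.58125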